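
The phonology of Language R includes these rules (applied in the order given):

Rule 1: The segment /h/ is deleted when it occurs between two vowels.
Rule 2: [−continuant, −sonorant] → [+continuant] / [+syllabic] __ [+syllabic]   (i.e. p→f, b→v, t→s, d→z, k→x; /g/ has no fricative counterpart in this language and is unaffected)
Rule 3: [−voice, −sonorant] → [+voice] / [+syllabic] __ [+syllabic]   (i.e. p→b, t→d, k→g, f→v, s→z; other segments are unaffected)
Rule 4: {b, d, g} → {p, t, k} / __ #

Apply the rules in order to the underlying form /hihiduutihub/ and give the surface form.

Rule 1 (intervocalic h-deletion): /h/ occurs between vowels /i/ and /i/, so it deletes. /h/ occurs between vowels /i/ and /u/, so it deletes. /hihiduutihub/ → hiiduutiub.
Rule 2 (intervocalic spirantization): /d/ is a stop between vowels /i/ and /u/, so it spirantizes to the fricative [z]. /t/ is a stop between vowels /u/ and /i/, so it spirantizes to the fricative [s]. /hiiduutiub/ → hiizuusiub.
Rule 3 (intervocalic voicing): /s/ is a voiceless obstruent between vowels /u/ and /i/, so it voices to [z]. /hiizuusiub/ → hiizuuziub.
Rule 4 (final devoicing): /b/ is a voiced stop in word-final position, so it devoices to [p]. /hiizuuziub/ → hiizuuziup.

hiizuuziup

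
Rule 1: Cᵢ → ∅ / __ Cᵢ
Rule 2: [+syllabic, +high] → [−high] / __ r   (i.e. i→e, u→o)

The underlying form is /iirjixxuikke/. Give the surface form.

ierjixuike

Rule 1 (degemination): /xx/ is a geminate; the first /x/ deletes. /kk/ is a geminate; the first /k/ deletes. /iirjixxuikke/ → iirjixuike.
Rule 2 (pre-rhotic lowering): /i/ is a high vowel immediately before /r/, so it lowers to [e]. /iirjixuike/ → ierjixuike.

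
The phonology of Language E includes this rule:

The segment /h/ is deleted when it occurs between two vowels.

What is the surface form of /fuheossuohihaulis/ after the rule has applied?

fueossuoiaulis

/h/ occurs between vowels /u/ and /e/, so it deletes.
/h/ occurs between vowels /o/ and /i/, so it deletes.
/h/ occurs between vowels /i/ and /a/, so it deletes.
Surface form: [fueossuoiaulis].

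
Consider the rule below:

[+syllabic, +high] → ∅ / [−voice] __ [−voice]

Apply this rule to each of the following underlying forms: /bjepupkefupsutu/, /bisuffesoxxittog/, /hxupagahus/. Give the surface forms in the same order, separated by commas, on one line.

/bjepupkefupsutu/: /u/ is a high vowel flanked by voiceless consonants /p/ and /p/, so it deletes. /u/ is a high vowel flanked by voiceless consonants /f/ and /p/, so it deletes. /u/ is a high vowel flanked by voiceless consonants /s/ and /t/, so it deletes. → [bjeppkefpstu].
/bisuffesoxxittog/: /u/ is a high vowel flanked by voiceless consonants /s/ and /f/, so it deletes. /i/ is a high vowel flanked by voiceless consonants /x/ and /t/, so it deletes. → [bisffesoxxttog].
/hxupagahus/: /u/ is a high vowel flanked by voiceless consonants /x/ and /p/, so it deletes. /u/ is a high vowel flanked by voiceless consonants /h/ and /s/, so it deletes. → [hxpagahs].

bjeppkefpstu, bisffesoxxttog, hxpagahs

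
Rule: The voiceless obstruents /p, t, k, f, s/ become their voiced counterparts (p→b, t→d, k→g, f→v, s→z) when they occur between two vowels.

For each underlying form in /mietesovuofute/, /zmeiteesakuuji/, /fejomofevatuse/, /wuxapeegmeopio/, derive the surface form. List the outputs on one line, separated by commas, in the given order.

miedezovuovude, zmeideezaguuji, fejomovevaduze, wuxabeegmeobio

/mietesovuofute/: /t/ is a voiceless obstruent between vowels /e/ and /e/, so it voices to [d]. /s/ is a voiceless obstruent between vowels /e/ and /o/, so it voices to [z]. /f/ is a voiceless obstruent between vowels /o/ and /u/, so it voices to [v]. /t/ is a voiceless obstruent between vowels /u/ and /e/, so it voices to [d]. → [miedezovuovude].
/zmeiteesakuuji/: /t/ is a voiceless obstruent between vowels /i/ and /e/, so it voices to [d]. /s/ is a voiceless obstruent between vowels /e/ and /a/, so it voices to [z]. /k/ is a voiceless obstruent between vowels /a/ and /u/, so it voices to [g]. → [zmeideezaguuji].
/fejomofevatuse/: /f/ is a voiceless obstruent between vowels /o/ and /e/, so it voices to [v]. /t/ is a voiceless obstruent between vowels /a/ and /u/, so it voices to [d]. /s/ is a voiceless obstruent between vowels /u/ and /e/, so it voices to [z]. → [fejomovevaduze].
/wuxapeegmeopio/: /p/ is a voiceless obstruent between vowels /a/ and /e/, so it voices to [b]. /p/ is a voiceless obstruent between vowels /o/ and /i/, so it voices to [b]. → [wuxabeegmeobio].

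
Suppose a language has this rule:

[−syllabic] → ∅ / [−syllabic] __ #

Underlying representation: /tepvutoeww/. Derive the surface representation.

tepvutoew

/w/ is the second consonant of a word-final cluster /ww/, so it deletes.
The other instances of /t/, /p/, /v/, /w/ do not occur in the required environment and remain unchanged.
Surface form: [tepvutoew].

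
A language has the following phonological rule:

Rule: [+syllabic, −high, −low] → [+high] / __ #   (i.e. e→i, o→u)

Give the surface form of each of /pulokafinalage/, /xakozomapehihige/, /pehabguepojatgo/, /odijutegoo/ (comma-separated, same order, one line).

pulokafinalagi, xakozomapehihigi, pehabguepojatgu, odijutegou

/pulokafinalage/: /e/ is a mid vowel in word-final position, so it raises to [i]. → [pulokafinalagi].
/xakozomapehihige/: /e/ is a mid vowel in word-final position, so it raises to [i]. → [xakozomapehihigi].
/pehabguepojatgo/: /o/ is a mid vowel in word-final position, so it raises to [u]. → [pehabguepojatgu].
/odijutegoo/: /o/ is a mid vowel in word-final position, so it raises to [u]. → [odijutegou].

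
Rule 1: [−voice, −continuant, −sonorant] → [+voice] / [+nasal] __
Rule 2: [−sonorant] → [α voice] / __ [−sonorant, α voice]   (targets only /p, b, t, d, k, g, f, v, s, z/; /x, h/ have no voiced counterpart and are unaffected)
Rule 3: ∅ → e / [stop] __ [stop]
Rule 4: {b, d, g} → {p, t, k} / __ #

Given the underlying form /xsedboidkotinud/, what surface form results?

Rule 1 (post-nasal voicing): no segment meets the environment; /xsedboidkotinud/ is unchanged.
Rule 2 (regressive voicing assimilation): /d/ precedes the voiceless obstruent /k/, so it devoices to [t] by assimilation. /xsedboidkotinud/ → xsedboitkotinud.
Rule 3 (stop-cluster e-epenthesis): /d/ and /b/ form a stop–stop cluster, so [e] is inserted between them. /t/ and /k/ form a stop–stop cluster, so [e] is inserted between them. /xsedboitkotinud/ → xsedeboitekotinud.
Rule 4 (final devoicing): /d/ is a voiced stop in word-final position, so it devoices to [t]. /xsedeboitekotinud/ → xsedeboitekotinut.

xsedeboitekotinut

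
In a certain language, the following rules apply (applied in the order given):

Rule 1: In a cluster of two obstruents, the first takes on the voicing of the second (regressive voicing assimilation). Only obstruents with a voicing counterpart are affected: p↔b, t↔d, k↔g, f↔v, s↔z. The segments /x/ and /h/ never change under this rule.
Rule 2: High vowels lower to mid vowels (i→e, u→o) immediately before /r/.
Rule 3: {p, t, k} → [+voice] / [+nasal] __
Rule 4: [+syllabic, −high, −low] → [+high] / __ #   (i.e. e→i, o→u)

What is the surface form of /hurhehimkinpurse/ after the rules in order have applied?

Rule 1 (regressive voicing assimilation): no segment meets the environment; /hurhehimkinpurse/ is unchanged.
Rule 2 (pre-rhotic lowering): /u/ is a high vowel immediately before /r/, so it lowers to [o]. /u/ is a high vowel immediately before /r/, so it lowers to [o]. /hurhehimkinpurse/ → horhehimkinporse.
Rule 3 (post-nasal voicing): /k/ is a voiceless stop immediately after the nasal /m/, so it voices to [g]. /p/ is a voiceless stop immediately after the nasal /n/, so it voices to [b]. /horhehimkinporse/ → horhehimginborse.
Rule 4 (final vowel raising): /e/ is a mid vowel in word-final position, so it raises to [i]. /horhehimginborse/ → horhehimginborsi.

horhehimginborsi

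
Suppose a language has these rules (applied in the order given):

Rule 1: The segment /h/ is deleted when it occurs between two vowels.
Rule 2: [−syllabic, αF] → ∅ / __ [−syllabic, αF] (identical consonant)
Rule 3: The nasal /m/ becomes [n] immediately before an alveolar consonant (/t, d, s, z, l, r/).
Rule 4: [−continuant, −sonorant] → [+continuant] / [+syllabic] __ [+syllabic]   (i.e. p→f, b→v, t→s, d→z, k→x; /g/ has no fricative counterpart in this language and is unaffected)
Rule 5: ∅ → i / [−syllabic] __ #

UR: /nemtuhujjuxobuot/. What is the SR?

Rule 1 (intervocalic h-deletion): /h/ occurs between vowels /u/ and /u/, so it deletes. /nemtuhujjuxobuot/ → nemtuujjuxobuot.
Rule 2 (degemination): /jj/ is a geminate; the first /j/ deletes. /nemtuujjuxobuot/ → nemtuujuxobuot.
Rule 3 (nasal place assimilation): /m/ precedes the alveolar consonant /t/, so it assimilates in place to [n]. /nemtuujuxobuot/ → nentuujuxobuot.
Rule 4 (intervocalic spirantization): /b/ is a stop between vowels /o/ and /u/, so it spirantizes to the fricative [v]. /nentuujuxobuot/ → nentuujuxovuot.
Rule 5 (final i-epenthesis): the form ends in the consonant /t/, so [i] is inserted word-finally. /nentuujuxovuot/ → nentuujuxovuoti.

nentuujuxovuoti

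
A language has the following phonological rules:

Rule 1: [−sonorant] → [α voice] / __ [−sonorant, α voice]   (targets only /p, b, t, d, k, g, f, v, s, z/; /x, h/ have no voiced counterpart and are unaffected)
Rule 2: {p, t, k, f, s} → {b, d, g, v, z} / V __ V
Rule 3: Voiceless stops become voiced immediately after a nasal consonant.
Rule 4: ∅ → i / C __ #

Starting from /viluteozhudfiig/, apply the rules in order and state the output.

Rule 1 (regressive voicing assimilation): /z/ precedes the voiceless obstruent /h/, so it devoices to [s] by assimilation. /d/ precedes the voiceless obstruent /f/, so it devoices to [t] by assimilation. /viluteozhudfiig/ → viluteoshutfiig.
Rule 2 (intervocalic voicing): /t/ is a voiceless obstruent between vowels /u/ and /e/, so it voices to [d]. /viluteoshutfiig/ → viludeoshutfiig.
Rule 3 (post-nasal voicing): no segment meets the environment; /viludeoshutfiig/ is unchanged.
Rule 4 (final i-epenthesis): the form ends in the consonant /g/, so [i] is inserted word-finally. /viludeoshutfiig/ → viludeoshutfiigi.

viludeoshutfiigi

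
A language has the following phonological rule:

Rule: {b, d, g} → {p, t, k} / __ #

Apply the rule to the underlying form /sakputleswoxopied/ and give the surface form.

sakputleswoxopiet

/d/ is a voiced stop in word-final position, so it devoices to [t].
Surface form: [sakputleswoxopiet].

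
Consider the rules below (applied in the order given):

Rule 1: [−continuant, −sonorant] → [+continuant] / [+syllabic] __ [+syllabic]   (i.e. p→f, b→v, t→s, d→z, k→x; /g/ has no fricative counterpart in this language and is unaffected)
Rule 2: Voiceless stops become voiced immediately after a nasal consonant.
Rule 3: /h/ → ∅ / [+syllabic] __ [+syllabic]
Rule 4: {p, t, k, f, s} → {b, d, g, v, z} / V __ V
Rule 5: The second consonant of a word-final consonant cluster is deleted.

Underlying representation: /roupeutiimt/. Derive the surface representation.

Rule 1 (intervocalic spirantization): /p/ is a stop between vowels /u/ and /e/, so it spirantizes to the fricative [f]. /t/ is a stop between vowels /u/ and /i/, so it spirantizes to the fricative [s]. /roupeutiimt/ → roufeusiimt.
Rule 2 (post-nasal voicing): /t/ is a voiceless stop immediately after the nasal /m/, so it voices to [d]. /roufeusiimt/ → roufeusiimd.
Rule 3 (intervocalic h-deletion): no segment meets the environment; /roufeusiimd/ is unchanged.
Rule 4 (intervocalic voicing): /f/ is a voiceless obstruent between vowels /u/ and /e/, so it voices to [v]. /s/ is a voiceless obstruent between vowels /u/ and /i/, so it voices to [z]. /roufeusiimd/ → rouveuziimd.
Rule 5 (final cluster simplification): /d/ is the second consonant of a word-final cluster /md/, so it deletes. /rouveuziimd/ → rouveuziim.

rouveuziim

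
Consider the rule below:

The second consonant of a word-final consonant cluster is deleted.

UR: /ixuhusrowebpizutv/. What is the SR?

/v/ is the second consonant of a word-final cluster /tv/, so it deletes.
The other instances of /x/, /h/, /s/, /r/, /w/, /b/, /p/, /z/, /t/ do not occur in the required environment and remain unchanged.
Surface form: [ixuhusrowebpizut].

ixuhusrowebpizut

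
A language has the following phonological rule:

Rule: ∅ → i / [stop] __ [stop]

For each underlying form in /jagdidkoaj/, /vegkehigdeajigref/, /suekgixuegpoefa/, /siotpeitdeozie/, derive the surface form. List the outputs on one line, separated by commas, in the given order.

/jagdidkoaj/: /g/ and /d/ form a stop–stop cluster, so [i] is inserted between them. /d/ and /k/ form a stop–stop cluster, so [i] is inserted between them. → [jagididikoaj].
/vegkehigdeajigref/: /g/ and /k/ form a stop–stop cluster, so [i] is inserted between them. /g/ and /d/ form a stop–stop cluster, so [i] is inserted between them. → [vegikehigideajigref].
/suekgixuegpoefa/: /k/ and /g/ form a stop–stop cluster, so [i] is inserted between them. /g/ and /p/ form a stop–stop cluster, so [i] is inserted between them. → [suekigixuegipoefa].
/siotpeitdeozie/: /t/ and /p/ form a stop–stop cluster, so [i] is inserted between them. /t/ and /d/ form a stop–stop cluster, so [i] is inserted between them. → [siotipeitideozie].

jagididikoaj, vegikehigideajigref, suekigixuegipoefa, siotipeitideozie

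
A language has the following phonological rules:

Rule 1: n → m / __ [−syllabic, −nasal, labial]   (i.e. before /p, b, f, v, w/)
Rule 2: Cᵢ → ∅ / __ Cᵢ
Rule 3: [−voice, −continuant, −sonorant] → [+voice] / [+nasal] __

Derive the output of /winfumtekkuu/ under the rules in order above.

Rule 1 (nasal place assimilation): /n/ precedes the labial consonant /f/, so it assimilates in place to [m]. /winfumtekkuu/ → wimfumtekkuu.
Rule 2 (degemination): /kk/ is a geminate; the first /k/ deletes. /wimfumtekkuu/ → wimfumtekuu.
Rule 3 (post-nasal voicing): /t/ is a voiceless stop immediately after the nasal /m/, so it voices to [d]. /wimfumtekuu/ → wimfumdekuu.

wimfumdekuu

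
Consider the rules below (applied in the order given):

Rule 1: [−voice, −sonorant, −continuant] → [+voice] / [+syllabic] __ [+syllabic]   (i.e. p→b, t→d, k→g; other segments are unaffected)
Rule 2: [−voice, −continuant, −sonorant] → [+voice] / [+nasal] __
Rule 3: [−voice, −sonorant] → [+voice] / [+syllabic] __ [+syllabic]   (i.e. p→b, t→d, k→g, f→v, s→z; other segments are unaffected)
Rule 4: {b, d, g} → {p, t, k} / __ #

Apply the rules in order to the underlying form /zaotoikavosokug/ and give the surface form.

Rule 1 (intervocalic voicing): /t/ is a voiceless stop between vowels /o/ and /o/, so it voices to [d]. /k/ is a voiceless stop between vowels /i/ and /a/, so it voices to [g]. /k/ is a voiceless stop between vowels /o/ and /u/, so it voices to [g]. /zaotoikavosokug/ → zaodoigavosogug.
Rule 2 (post-nasal voicing): no segment meets the environment; /zaodoigavosogug/ is unchanged.
Rule 3 (intervocalic voicing): /s/ is a voiceless obstruent between vowels /o/ and /o/, so it voices to [z]. /zaodoigavosogug/ → zaodoigavozogug.
Rule 4 (final devoicing): /g/ is a voiced stop in word-final position, so it devoices to [k]. /zaodoigavozogug/ → zaodoigavozoguk.

zaodoigavozoguk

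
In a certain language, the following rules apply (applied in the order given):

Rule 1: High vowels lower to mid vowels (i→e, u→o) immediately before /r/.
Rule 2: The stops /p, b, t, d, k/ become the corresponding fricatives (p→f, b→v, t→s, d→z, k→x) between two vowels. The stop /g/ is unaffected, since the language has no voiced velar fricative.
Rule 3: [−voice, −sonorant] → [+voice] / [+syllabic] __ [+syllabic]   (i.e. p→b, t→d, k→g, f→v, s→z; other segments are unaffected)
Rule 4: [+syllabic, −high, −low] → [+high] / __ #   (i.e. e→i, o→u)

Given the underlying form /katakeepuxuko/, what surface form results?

kazaxeevuxuxu

Rule 1 (pre-rhotic lowering): no segment meets the environment; /katakeepuxuko/ is unchanged.
Rule 2 (intervocalic spirantization): /t/ is a stop between vowels /a/ and /a/, so it spirantizes to the fricative [s]. /k/ is a stop between vowels /a/ and /e/, so it spirantizes to the fricative [x]. /p/ is a stop between vowels /e/ and /u/, so it spirantizes to the fricative [f]. /k/ is a stop between vowels /u/ and /o/, so it spirantizes to the fricative [x]. /katakeepuxuko/ → kasaxeefuxuxo.
Rule 3 (intervocalic voicing): /s/ is a voiceless obstruent between vowels /a/ and /a/, so it voices to [z]. /f/ is a voiceless obstruent between vowels /e/ and /u/, so it voices to [v]. /kasaxeefuxuxo/ → kazaxeevuxuxo.
Rule 4 (final vowel raising): /o/ is a mid vowel in word-final position, so it raises to [u]. /kazaxeevuxuxo/ → kazaxeevuxuxu.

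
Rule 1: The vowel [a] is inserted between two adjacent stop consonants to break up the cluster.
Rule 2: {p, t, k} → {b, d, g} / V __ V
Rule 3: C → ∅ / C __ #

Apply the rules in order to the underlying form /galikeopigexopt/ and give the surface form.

Rule 1 (stop-cluster a-epenthesis): /p/ and /t/ form a stop–stop cluster, so [a] is inserted between them. /galikeopigexopt/ → galikeopigexopat.
Rule 2 (intervocalic voicing): /k/ is a voiceless stop between vowels /i/ and /e/, so it voices to [g]. /p/ is a voiceless stop between vowels /o/ and /i/, so it voices to [b]. /p/ is a voiceless stop between vowels /o/ and /a/, so it voices to [b]. /galikeopigexopat/ → galigeobigexobat.
Rule 3 (final cluster simplification): no segment meets the environment; /galigeobigexobat/ is unchanged.

galigeobigexobat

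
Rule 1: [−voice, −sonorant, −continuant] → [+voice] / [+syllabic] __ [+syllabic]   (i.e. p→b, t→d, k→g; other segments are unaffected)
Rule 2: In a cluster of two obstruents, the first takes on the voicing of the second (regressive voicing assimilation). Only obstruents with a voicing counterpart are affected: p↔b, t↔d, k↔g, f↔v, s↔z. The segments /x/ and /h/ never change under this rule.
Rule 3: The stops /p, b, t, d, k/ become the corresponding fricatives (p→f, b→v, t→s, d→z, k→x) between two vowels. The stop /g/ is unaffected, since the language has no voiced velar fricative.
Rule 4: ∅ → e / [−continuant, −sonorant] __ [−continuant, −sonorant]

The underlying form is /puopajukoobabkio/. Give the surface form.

Rule 1 (intervocalic voicing): /p/ is a voiceless stop between vowels /o/ and /a/, so it voices to [b]. /k/ is a voiceless stop between vowels /u/ and /o/, so it voices to [g]. /puopajukoobabkio/ → puobajugoobabkio.
Rule 2 (regressive voicing assimilation): /b/ precedes the voiceless obstruent /k/, so it devoices to [p] by assimilation. /puobajugoobabkio/ → puobajugoobapkio.
Rule 3 (intervocalic spirantization): /b/ is a stop between vowels /o/ and /a/, so it spirantizes to the fricative [v]. /b/ is a stop between vowels /o/ and /a/, so it spirantizes to the fricative [v]. /puobajugoobapkio/ → puovajugoovapkio.
Rule 4 (stop-cluster e-epenthesis): /p/ and /k/ form a stop–stop cluster, so [e] is inserted between them. /puovajugoovapkio/ → puovajugoovapekio.

puovajugoovapekio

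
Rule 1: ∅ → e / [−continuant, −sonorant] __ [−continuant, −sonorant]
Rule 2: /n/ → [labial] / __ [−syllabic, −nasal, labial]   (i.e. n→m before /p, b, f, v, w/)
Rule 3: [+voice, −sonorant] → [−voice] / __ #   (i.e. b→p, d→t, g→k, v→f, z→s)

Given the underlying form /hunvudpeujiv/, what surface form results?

humvudepeujif

Rule 1 (stop-cluster e-epenthesis): /d/ and /p/ form a stop–stop cluster, so [e] is inserted between them. /hunvudpeujiv/ → hunvudepeujiv.
Rule 2 (nasal place assimilation): /n/ precedes the labial consonant /v/, so it assimilates in place to [m]. /hunvudepeujiv/ → humvudepeujiv.
Rule 3 (final devoicing): /v/ is a voiced obstruent in word-final position, so it devoices to [f]. /humvudepeujiv/ → humvudepeujif.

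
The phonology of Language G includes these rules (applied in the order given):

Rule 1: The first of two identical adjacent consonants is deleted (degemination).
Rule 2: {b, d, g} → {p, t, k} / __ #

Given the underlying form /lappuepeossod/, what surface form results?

Rule 1 (degemination): /pp/ is a geminate; the first /p/ deletes. /ss/ is a geminate; the first /s/ deletes. /lappuepeossod/ → lapuepeosod.
Rule 2 (final devoicing): /d/ is a voiced stop in word-final position, so it devoices to [t]. /lapuepeosod/ → lapuepeosot.

lapuepeosot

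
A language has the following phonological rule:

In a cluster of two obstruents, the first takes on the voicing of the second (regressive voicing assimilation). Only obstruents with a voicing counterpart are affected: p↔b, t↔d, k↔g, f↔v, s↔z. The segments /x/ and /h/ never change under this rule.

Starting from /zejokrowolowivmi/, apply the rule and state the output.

zejokrowolowivmi

No segment of /zejokrowolowivmi/ meets the structural description of the rule, so the form surfaces unchanged.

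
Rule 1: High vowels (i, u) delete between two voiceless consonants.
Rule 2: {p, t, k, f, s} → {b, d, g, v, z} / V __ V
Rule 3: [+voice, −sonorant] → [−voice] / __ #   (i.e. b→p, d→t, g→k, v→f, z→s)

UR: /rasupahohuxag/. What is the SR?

raspahohxak

Rule 1 (high vowel syncope): /u/ is a high vowel flanked by voiceless consonants /s/ and /p/, so it deletes. /u/ is a high vowel flanked by voiceless consonants /h/ and /x/, so it deletes. /rasupahohuxag/ → raspahohxag.
Rule 2 (intervocalic voicing): no segment meets the environment; /raspahohxag/ is unchanged.
Rule 3 (final devoicing): /g/ is a voiced obstruent in word-final position, so it devoices to [k]. /raspahohxag/ → raspahohxak.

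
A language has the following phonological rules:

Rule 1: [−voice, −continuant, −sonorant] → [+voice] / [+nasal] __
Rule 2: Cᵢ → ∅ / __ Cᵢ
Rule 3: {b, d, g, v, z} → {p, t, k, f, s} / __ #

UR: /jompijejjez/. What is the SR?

Rule 1 (post-nasal voicing): /p/ is a voiceless stop immediately after the nasal /m/, so it voices to [b]. /jompijejjez/ → jombijejjez.
Rule 2 (degemination): /jj/ is a geminate; the first /j/ deletes. /jombijejjez/ → jombijejez.
Rule 3 (final devoicing): /z/ is a voiced obstruent in word-final position, so it devoices to [s]. /jombijejez/ → jombijejes.

jombijejes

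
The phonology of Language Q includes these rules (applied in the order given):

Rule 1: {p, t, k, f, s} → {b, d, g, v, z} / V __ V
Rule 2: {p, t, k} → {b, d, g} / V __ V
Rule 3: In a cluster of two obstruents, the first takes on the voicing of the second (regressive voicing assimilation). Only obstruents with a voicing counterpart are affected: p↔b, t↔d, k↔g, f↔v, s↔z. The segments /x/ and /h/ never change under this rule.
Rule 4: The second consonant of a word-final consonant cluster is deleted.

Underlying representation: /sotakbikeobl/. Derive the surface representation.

Rule 1 (intervocalic voicing): /t/ is a voiceless obstruent between vowels /o/ and /a/, so it voices to [d]. /k/ is a voiceless obstruent between vowels /i/ and /e/, so it voices to [g]. /sotakbikeobl/ → sodakbigeobl.
Rule 2 (intervocalic voicing): no segment meets the environment; /sodakbigeobl/ is unchanged.
Rule 3 (regressive voicing assimilation): /k/ precedes the voiced obstruent /b/, so it voices to [g] by assimilation. /sodakbigeobl/ → sodagbigeobl.
Rule 4 (final cluster simplification): /l/ is the second consonant of a word-final cluster /bl/, so it deletes. /sodagbigeobl/ → sodagbigeob.

sodagbigeob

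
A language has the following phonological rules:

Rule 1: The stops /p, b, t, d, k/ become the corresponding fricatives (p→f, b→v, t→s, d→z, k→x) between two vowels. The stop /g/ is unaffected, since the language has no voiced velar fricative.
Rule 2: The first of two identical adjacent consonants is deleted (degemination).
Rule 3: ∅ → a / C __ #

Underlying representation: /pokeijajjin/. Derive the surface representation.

poxeijajina

Rule 1 (intervocalic spirantization): /k/ is a stop between vowels /o/ and /e/, so it spirantizes to the fricative [x]. /pokeijajjin/ → poxeijajjin.
Rule 2 (degemination): /jj/ is a geminate; the first /j/ deletes. /poxeijajjin/ → poxeijajin.
Rule 3 (final a-epenthesis): the form ends in the consonant /n/, so [a] is inserted word-finally. /poxeijajin/ → poxeijajina.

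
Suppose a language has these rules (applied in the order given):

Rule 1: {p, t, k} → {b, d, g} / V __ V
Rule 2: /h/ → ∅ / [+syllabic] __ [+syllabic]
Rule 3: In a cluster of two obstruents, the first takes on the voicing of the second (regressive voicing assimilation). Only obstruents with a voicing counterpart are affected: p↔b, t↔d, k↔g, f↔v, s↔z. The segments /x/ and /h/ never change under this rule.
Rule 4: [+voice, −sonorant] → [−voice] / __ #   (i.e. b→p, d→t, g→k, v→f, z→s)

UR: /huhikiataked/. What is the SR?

Rule 1 (intervocalic voicing): /k/ is a voiceless stop between vowels /i/ and /i/, so it voices to [g]. /t/ is a voiceless stop between vowels /a/ and /a/, so it voices to [d]. /k/ is a voiceless stop between vowels /a/ and /e/, so it voices to [g]. /huhikiataked/ → huhigiadaged.
Rule 2 (intervocalic h-deletion): /h/ occurs between vowels /u/ and /i/, so it deletes. /huhigiadaged/ → huigiadaged.
Rule 3 (regressive voicing assimilation): no segment meets the environment; /huigiadaged/ is unchanged.
Rule 4 (final devoicing): /d/ is a voiced obstruent in word-final position, so it devoices to [t]. /huigiadaged/ → huigiadaget.

huigiadaget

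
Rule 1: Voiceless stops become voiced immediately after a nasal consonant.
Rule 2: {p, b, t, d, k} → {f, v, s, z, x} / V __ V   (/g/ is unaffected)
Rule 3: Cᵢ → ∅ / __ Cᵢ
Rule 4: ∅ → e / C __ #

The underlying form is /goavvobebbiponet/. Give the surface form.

goavovebifonete

Rule 1 (post-nasal voicing): no segment meets the environment; /goavvobebbiponet/ is unchanged.
Rule 2 (intervocalic spirantization): /b/ is a stop between vowels /o/ and /e/, so it spirantizes to the fricative [v]. /p/ is a stop between vowels /i/ and /o/, so it spirantizes to the fricative [f]. /goavvobebbiponet/ → goavvovebbifonet.
Rule 3 (degemination): /vv/ is a geminate; the first /v/ deletes. /bb/ is a geminate; the first /b/ deletes. /goavvovebbifonet/ → goavovebifonet.
Rule 4 (final e-epenthesis): the form ends in the consonant /t/, so [e] is inserted word-finally. /goavovebifonet/ → goavovebifonete.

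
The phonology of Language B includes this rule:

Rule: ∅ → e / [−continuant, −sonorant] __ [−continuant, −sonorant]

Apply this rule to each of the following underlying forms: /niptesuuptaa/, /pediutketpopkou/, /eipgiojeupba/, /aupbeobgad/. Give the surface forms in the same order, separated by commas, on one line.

nipetesuupetaa, pediuteketepopekou, eipegiojeupeba, aupebeobegad

/niptesuuptaa/: /p/ and /t/ form a stop–stop cluster, so [e] is inserted between them. /p/ and /t/ form a stop–stop cluster, so [e] is inserted between them. → [nipetesuupetaa].
/pediutketpopkou/: /t/ and /k/ form a stop–stop cluster, so [e] is inserted between them. /t/ and /p/ form a stop–stop cluster, so [e] is inserted between them. /p/ and /k/ form a stop–stop cluster, so [e] is inserted between them. → [pediuteketepopekou].
/eipgiojeupba/: /p/ and /g/ form a stop–stop cluster, so [e] is inserted between them. /p/ and /b/ form a stop–stop cluster, so [e] is inserted between them. → [eipegiojeupeba].
/aupbeobgad/: /p/ and /b/ form a stop–stop cluster, so [e] is inserted between them. /b/ and /g/ form a stop–stop cluster, so [e] is inserted between them. → [aupebeobegad].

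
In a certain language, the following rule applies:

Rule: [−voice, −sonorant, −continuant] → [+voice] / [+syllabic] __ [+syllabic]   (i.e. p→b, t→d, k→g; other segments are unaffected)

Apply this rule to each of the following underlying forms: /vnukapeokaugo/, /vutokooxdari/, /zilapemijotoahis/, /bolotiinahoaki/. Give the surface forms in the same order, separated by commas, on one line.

vnugabeogaugo, vudogooxdari, zilabemijodoahis, bolodiinahoagi

/vnukapeokaugo/: /k/ is a voiceless stop between vowels /u/ and /a/, so it voices to [g]. /p/ is a voiceless stop between vowels /a/ and /e/, so it voices to [b]. /k/ is a voiceless stop between vowels /o/ and /a/, so it voices to [g]. → [vnugabeogaugo].
/vutokooxdari/: /t/ is a voiceless stop between vowels /u/ and /o/, so it voices to [d]. /k/ is a voiceless stop between vowels /o/ and /o/, so it voices to [g]. → [vudogooxdari].
/zilapemijotoahis/: /p/ is a voiceless stop between vowels /a/ and /e/, so it voices to [b]. /t/ is a voiceless stop between vowels /o/ and /o/, so it voices to [d]. → [zilabemijodoahis].
/bolotiinahoaki/: /t/ is a voiceless stop between vowels /o/ and /i/, so it voices to [d]. /k/ is a voiceless stop between vowels /a/ and /i/, so it voices to [g]. → [bolodiinahoagi].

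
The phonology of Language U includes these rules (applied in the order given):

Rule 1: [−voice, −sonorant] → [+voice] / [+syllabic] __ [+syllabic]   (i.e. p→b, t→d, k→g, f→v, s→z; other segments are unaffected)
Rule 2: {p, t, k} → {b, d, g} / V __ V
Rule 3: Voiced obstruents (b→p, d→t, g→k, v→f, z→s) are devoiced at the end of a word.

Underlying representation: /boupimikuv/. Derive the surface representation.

Rule 1 (intervocalic voicing): /p/ is a voiceless obstruent between vowels /u/ and /i/, so it voices to [b]. /k/ is a voiceless obstruent between vowels /i/ and /u/, so it voices to [g]. /boupimikuv/ → boubimiguv.
Rule 2 (intervocalic voicing): no segment meets the environment; /boubimiguv/ is unchanged.
Rule 3 (final devoicing): /v/ is a voiced obstruent in word-final position, so it devoices to [f]. /boubimiguv/ → boubimiguf.

boubimiguf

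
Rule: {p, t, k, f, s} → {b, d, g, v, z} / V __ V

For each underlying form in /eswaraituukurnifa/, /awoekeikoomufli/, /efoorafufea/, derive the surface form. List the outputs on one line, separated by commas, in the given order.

/eswaraituukurnifa/: /t/ is a voiceless obstruent between vowels /i/ and /u/, so it voices to [d]. /k/ is a voiceless obstruent between vowels /u/ and /u/, so it voices to [g]. /f/ is a voiceless obstruent between vowels /i/ and /a/, so it voices to [v]. → [eswaraiduugurniva].
/awoekeikoomufli/: /k/ is a voiceless obstruent between vowels /e/ and /e/, so it voices to [g]. /k/ is a voiceless obstruent between vowels /i/ and /o/, so it voices to [g]. → [awoegeigoomufli].
/efoorafufea/: /f/ is a voiceless obstruent between vowels /e/ and /o/, so it voices to [v]. /f/ is a voiceless obstruent between vowels /a/ and /u/, so it voices to [v]. /f/ is a voiceless obstruent between vowels /u/ and /e/, so it voices to [v]. → [evooravuvea].

eswaraiduugurniva, awoegeigoomufli, evooravuvea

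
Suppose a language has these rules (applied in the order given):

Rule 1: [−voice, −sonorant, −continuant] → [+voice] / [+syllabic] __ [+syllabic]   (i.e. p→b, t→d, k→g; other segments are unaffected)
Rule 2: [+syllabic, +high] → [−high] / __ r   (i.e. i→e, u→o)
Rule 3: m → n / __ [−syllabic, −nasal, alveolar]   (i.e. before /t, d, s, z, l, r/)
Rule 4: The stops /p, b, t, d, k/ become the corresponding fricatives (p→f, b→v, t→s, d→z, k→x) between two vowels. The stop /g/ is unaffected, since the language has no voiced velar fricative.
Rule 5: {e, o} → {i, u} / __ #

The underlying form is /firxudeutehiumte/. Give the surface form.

Rule 1 (intervocalic voicing): /t/ is a voiceless stop between vowels /u/ and /e/, so it voices to [d]. /firxudeutehiumte/ → firxudeudehiumte.
Rule 2 (pre-rhotic lowering): /i/ is a high vowel immediately before /r/, so it lowers to [e]. /firxudeudehiumte/ → ferxudeudehiumte.
Rule 3 (nasal place assimilation): /m/ precedes the alveolar consonant /t/, so it assimilates in place to [n]. /ferxudeudehiumte/ → ferxudeudehiunte.
Rule 4 (intervocalic spirantization): /d/ is a stop between vowels /u/ and /e/, so it spirantizes to the fricative [z]. /d/ is a stop between vowels /u/ and /e/, so it spirantizes to the fricative [z]. /ferxudeudehiunte/ → ferxuzeuzehiunte.
Rule 5 (final vowel raising): /e/ is a mid vowel in word-final position, so it raises to [i]. /ferxuzeuzehiunte/ → ferxuzeuzehiunti.

ferxuzeuzehiunti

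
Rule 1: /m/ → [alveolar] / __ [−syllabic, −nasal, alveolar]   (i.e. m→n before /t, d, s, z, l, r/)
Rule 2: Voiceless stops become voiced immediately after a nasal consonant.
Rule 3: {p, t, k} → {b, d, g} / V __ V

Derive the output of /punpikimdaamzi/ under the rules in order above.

punbigindaanzi

Rule 1 (nasal place assimilation): /m/ precedes the alveolar consonant /d/, so it assimilates in place to [n]. /m/ precedes the alveolar consonant /z/, so it assimilates in place to [n]. /punpikimdaamzi/ → punpikindaanzi.
Rule 2 (post-nasal voicing): /p/ is a voiceless stop immediately after the nasal /n/, so it voices to [b]. /punpikindaanzi/ → punbikindaanzi.
Rule 3 (intervocalic voicing): /k/ is a voiceless stop between vowels /i/ and /i/, so it voices to [g]. /punbikindaanzi/ → punbigindaanzi.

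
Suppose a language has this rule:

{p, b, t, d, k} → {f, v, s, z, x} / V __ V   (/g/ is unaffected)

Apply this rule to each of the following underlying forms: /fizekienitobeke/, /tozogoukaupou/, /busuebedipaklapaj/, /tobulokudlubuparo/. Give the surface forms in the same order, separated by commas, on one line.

fizexienisovexe, tozogouxaufou, busuevezifaklafaj, tovuloxudluvufaro

/fizekienitobeke/: /k/ is a stop between vowels /e/ and /i/, so it spirantizes to the fricative [x]. /t/ is a stop between vowels /i/ and /o/, so it spirantizes to the fricative [s]. /b/ is a stop between vowels /o/ and /e/, so it spirantizes to the fricative [v]. /k/ is a stop between vowels /e/ and /e/, so it spirantizes to the fricative [x]. → [fizexienisovexe].
/tozogoukaupou/: /k/ is a stop between vowels /u/ and /a/, so it spirantizes to the fricative [x]. /p/ is a stop between vowels /u/ and /o/, so it spirantizes to the fricative [f]. → [tozogouxaufou].
/busuebedipaklapaj/: /b/ is a stop between vowels /e/ and /e/, so it spirantizes to the fricative [v]. /d/ is a stop between vowels /e/ and /i/, so it spirantizes to the fricative [z]. /p/ is a stop between vowels /i/ and /a/, so it spirantizes to the fricative [f]. /p/ is a stop between vowels /a/ and /a/, so it spirantizes to the fricative [f]. → [busuevezifaklafaj].
/tobulokudlubuparo/: /b/ is a stop between vowels /o/ and /u/, so it spirantizes to the fricative [v]. /k/ is a stop between vowels /o/ and /u/, so it spirantizes to the fricative [x]. /b/ is a stop between vowels /u/ and /u/, so it spirantizes to the fricative [v]. /p/ is a stop between vowels /u/ and /a/, so it spirantizes to the fricative [f]. → [tovuloxudluvufaro].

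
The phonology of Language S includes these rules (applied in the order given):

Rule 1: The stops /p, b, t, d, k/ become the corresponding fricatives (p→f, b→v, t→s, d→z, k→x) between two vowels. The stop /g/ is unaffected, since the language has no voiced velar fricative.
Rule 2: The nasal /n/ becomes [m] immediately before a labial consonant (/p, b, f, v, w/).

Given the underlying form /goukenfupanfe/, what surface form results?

gouxemfufamfe

Rule 1 (intervocalic spirantization): /k/ is a stop between vowels /u/ and /e/, so it spirantizes to the fricative [x]. /p/ is a stop between vowels /u/ and /a/, so it spirantizes to the fricative [f]. /goukenfupanfe/ → gouxenfufanfe.
Rule 2 (nasal place assimilation): /n/ precedes the labial consonant /f/, so it assimilates in place to [m]. /n/ precedes the labial consonant /f/, so it assimilates in place to [m]. /gouxenfufanfe/ → gouxemfufamfe.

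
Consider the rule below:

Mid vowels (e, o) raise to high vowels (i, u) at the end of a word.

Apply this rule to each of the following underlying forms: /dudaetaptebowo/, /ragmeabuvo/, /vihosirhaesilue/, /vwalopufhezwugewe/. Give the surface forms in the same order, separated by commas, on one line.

/dudaetaptebowo/: /o/ is a mid vowel in word-final position, so it raises to [u]. → [dudaetaptebowu].
/ragmeabuvo/: /o/ is a mid vowel in word-final position, so it raises to [u]. → [ragmeabuvu].
/vihosirhaesilue/: /e/ is a mid vowel in word-final position, so it raises to [i]. → [vihosirhaesilui].
/vwalopufhezwugewe/: /e/ is a mid vowel in word-final position, so it raises to [i]. → [vwalopufhezwugewi].

dudaetaptebowu, ragmeabuvu, vihosirhaesilui, vwalopufhezwugewi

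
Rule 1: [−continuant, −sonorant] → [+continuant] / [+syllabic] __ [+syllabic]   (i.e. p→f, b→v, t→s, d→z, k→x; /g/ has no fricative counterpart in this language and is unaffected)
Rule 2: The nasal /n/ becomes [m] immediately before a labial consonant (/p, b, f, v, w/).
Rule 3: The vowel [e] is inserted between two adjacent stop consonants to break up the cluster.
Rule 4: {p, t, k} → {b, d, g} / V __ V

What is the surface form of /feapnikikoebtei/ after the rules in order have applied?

Rule 1 (intervocalic spirantization): /k/ is a stop between vowels /i/ and /i/, so it spirantizes to the fricative [x]. /k/ is a stop between vowels /i/ and /o/, so it spirantizes to the fricative [x]. /feapnikikoebtei/ → feapnixixoebtei.
Rule 2 (nasal place assimilation): no segment meets the environment; /feapnixixoebtei/ is unchanged.
Rule 3 (stop-cluster e-epenthesis): /b/ and /t/ form a stop–stop cluster, so [e] is inserted between them. /feapnixixoebtei/ → feapnixixoebetei.
Rule 4 (intervocalic voicing): /t/ is a voiceless stop between vowels /e/ and /e/, so it voices to [d]. /feapnixixoebetei/ → feapnixixoebedei.

feapnixixoebedei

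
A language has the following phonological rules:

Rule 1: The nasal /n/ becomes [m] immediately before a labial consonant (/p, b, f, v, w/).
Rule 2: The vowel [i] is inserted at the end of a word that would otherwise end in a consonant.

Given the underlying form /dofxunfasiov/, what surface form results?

dofxumfasiovi

Rule 1 (nasal place assimilation): /n/ precedes the labial consonant /f/, so it assimilates in place to [m]. /dofxunfasiov/ → dofxumfasiov.
Rule 2 (final i-epenthesis): the form ends in the consonant /v/, so [i] is inserted word-finally. /dofxumfasiov/ → dofxumfasiovi.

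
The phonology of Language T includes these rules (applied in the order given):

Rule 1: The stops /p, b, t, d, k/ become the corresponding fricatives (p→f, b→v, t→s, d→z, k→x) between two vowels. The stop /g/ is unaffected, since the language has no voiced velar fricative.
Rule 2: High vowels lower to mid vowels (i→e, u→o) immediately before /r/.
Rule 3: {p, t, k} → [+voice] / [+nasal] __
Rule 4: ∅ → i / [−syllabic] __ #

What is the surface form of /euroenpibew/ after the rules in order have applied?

Rule 1 (intervocalic spirantization): /b/ is a stop between vowels /i/ and /e/, so it spirantizes to the fricative [v]. /euroenpibew/ → euroenpivew.
Rule 2 (pre-rhotic lowering): /u/ is a high vowel immediately before /r/, so it lowers to [o]. /euroenpivew/ → eoroenpivew.
Rule 3 (post-nasal voicing): /p/ is a voiceless stop immediately after the nasal /n/, so it voices to [b]. /eoroenpivew/ → eoroenbivew.
Rule 4 (final i-epenthesis): the form ends in the consonant /w/, so [i] is inserted word-finally. /eoroenbivew/ → eoroenbivewi.

eoroenbivewi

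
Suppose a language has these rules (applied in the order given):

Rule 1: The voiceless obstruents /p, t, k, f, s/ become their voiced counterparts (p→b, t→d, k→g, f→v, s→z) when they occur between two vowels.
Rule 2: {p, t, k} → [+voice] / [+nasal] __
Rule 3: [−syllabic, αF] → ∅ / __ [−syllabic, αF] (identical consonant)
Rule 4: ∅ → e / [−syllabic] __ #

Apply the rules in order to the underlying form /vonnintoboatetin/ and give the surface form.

Rule 1 (intervocalic voicing): /t/ is a voiceless obstruent between vowels /a/ and /e/, so it voices to [d]. /t/ is a voiceless obstruent between vowels /e/ and /i/, so it voices to [d]. /vonnintoboatetin/ → vonnintoboadedin.
Rule 2 (post-nasal voicing): /t/ is a voiceless stop immediately after the nasal /n/, so it voices to [d]. /vonnintoboadedin/ → vonnindoboadedin.
Rule 3 (degemination): /nn/ is a geminate; the first /n/ deletes. /vonnindoboadedin/ → vonindoboadedin.
Rule 4 (final e-epenthesis): the form ends in the consonant /n/, so [e] is inserted word-finally. /vonindoboadedin/ → vonindoboadedine.

vonindoboadedine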